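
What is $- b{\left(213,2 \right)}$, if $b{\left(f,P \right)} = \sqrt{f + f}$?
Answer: $- \sqrt{426} \approx -20.64$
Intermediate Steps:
$b{\left(f,P \right)} = \sqrt{2} \sqrt{f}$ ($b{\left(f,P \right)} = \sqrt{2 f} = \sqrt{2} \sqrt{f}$)
$- b{\left(213,2 \right)} = - \sqrt{2} \sqrt{213} = - \sqrt{426}$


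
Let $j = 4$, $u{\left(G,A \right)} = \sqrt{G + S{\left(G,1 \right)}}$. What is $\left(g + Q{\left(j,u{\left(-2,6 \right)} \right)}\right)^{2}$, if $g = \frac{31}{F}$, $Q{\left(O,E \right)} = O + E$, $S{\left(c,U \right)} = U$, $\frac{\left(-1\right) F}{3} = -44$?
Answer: $\frac{295057}{17424} + \frac{559 i}{66} \approx 16.934 + 8.4697 i$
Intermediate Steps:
$F = 132$ ($F = \left(-3\right) \left(-44\right) = 132$)
$u{\left(G,A \right)} = \sqrt{1 + G}$ ($u{\left(G,A \right)} = \sqrt{G + 1} = \sqrt{1 + G}$)
$Q{\left(O,E \right)} = E + O$
$g = \frac{31}{132} \approx 0.23485$
$\left(g + Q{\left(j,u{\left(-2,6 \right)} \right)}\right)^{2} = \left(\frac{31}{132} + \left(\sqrt{1 - 2} + 4\right)\right)^{2} = \left(\frac{31}{132} + \left(\sqrt{-1} + 4\right)\right)^{2} = \left(\frac{31}{132} + \left(i + 4\right)\right)^{2} = \left(\frac{31}{132} + \left(4 + i\right)\right)^{2} = \left(\frac{559}{132} + i\right)^{2}$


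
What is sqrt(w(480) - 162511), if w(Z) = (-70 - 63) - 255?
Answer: I*sqrt(162899) ≈ 403.61*I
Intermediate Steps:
w(Z) = -388 (w(Z) = -133 - 255 = -388)
sqrt(w(480) - 162511) = sqrt(-388 - 162511) = sqrt(-162899) = I*sqrt(162899)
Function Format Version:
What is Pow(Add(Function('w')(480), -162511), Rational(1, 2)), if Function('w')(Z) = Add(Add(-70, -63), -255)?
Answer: Mul(I, Pow(162899, Rational(1, 2))) ≈ Mul(403.61, I)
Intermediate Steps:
Function('w')(Z) = -388 (Function('w')(Z) = Add(-133, -255) = -388)
Pow(Add(Function('w')(480), -162511), Rational(1, 2)) = Pow(Add(-388, -162511), Rational(1, 2)) = Pow(-162899, Rational(1, 2)) = Mul(I, Pow(162899, Rational(1, 2)))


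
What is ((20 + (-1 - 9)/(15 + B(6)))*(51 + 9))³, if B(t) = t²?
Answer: 8242408000000/4913 ≈ 1.6777e+9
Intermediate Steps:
((20 + (-1 - 9)/(15 + B(6)))*(51 + 9))³ = ((20 + (-1 - 9)/(15 + 6²))*(51 + 9))³ = ((20 - 10/(15 + 36))*60)³ = ((20 - 10/51)*60)³ = ((1010/51)*60)³ = (20200/17)³ = 8242408000000/4913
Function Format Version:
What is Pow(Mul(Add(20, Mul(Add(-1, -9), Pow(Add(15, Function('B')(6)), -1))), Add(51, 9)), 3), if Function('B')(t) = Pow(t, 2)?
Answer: Rational(8242408000000, 4913) ≈ 1.6777e+9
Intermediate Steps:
Pow(Mul(Add(20, Mul(Add(-1, -9), Pow(Add(15, Function('B')(6)), -1))), Add(51, 9)), 3) = Pow(Mul(Add(20, Mul(Add(-1, -9), Pow(Add(15, Pow(6, 2)), -1))), Add(51, 9)), 3) = Pow(Mul(Add(20, Mul(-10, Pow(Add(15, 36), -1))), 60), 3) = Pow(Mul(Add(20, Mul(-10, Pow(51, -1))), 60), 3) = Pow(Mul(Add(20, Mul(-10, Rational(1, 51))), 60), 3) = Pow(Mul(Add(20, Rational(-10, 51)), 60), 3) = Pow(Mul(Rational(1010, 51), 60), 3) = Pow(Rational(20200, 17), 3) = Rational(8242408000000, 4913)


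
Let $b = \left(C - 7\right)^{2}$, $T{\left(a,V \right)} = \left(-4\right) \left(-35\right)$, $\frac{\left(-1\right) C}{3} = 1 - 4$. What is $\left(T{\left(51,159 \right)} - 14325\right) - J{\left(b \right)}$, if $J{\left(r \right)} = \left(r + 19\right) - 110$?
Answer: $-14098$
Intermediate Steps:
$C = 9$ ($C = - 3 \left(1 - 4\right) = \left(-3\right) \left(-3\right) = 9$)
$T{\left(a,V \right)} = 140$
$b = 4$ ($b = \left(9 - 7\right)^{2} = 2^{2} = 4$)
$J{\left(r \right)} = -91 + r$ ($J{\left(r \right)} = \left(19 + r\right) - 110 = -91 + r$)
$\left(T{\left(51,159 \right)} - 14325\right) - J{\left(b \right)} = \left(140 - 14325\right) - \left(-91 + 4\right) = -14185 - -87 = -14185 + 87 = -14098$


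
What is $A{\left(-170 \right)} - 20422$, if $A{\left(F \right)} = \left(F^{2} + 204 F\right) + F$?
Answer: $-26372$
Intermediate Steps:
$A{\left(F \right)} = F^{2} + 205 F$
$A{\left(-170 \right)} - 20422 = - 170 \left(205 - 170\right) - 20422 = \left(-170\right) 35 - 20422 = -5950 - 20422 = -26372$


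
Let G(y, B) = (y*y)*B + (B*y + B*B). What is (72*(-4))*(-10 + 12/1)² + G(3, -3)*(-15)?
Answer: -747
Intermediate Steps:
G(y, B) = B² + B*y + B*y² (G(y, B) = y²*B + (B*y + B²) = B*y² + (B² + B*y) = B² + B*y + B*y²)
(72*(-4))*(-10 + 12/1)² + G(3, -3)*(-15) = (72*(-4))*(-10 + 12/1)² - 3*(-3 + 3 + 3²)*(-15) = -288*(-10 + 12*1)² - 3*(-3 + 3 + 9)*(-15) = -288*(-10 + 12)² - 3*9*(-15) = -288*2² - 27*(-15) = -288*4 + 405 = -1152 + 405 = -747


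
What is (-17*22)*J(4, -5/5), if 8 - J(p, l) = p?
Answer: -1496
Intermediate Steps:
J(p, l) = 8 - p
(-17*22)*J(4, -5/5) = (-17*22)*(8 - 1*4) = -374*(8 - 4) = -374*4 = -1496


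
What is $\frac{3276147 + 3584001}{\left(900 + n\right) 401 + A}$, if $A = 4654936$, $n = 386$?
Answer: $\frac{3430074}{2585311} \approx 1.3268$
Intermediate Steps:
$\frac{3276147 + 3584001}{\left(900 + n\right) 401 + A} = \frac{3276147 + 3584001}{\left(900 + 386\right) 401 + 4654936} = \frac{6860148}{1286 \cdot 401 + 4654936} = \frac{6860148}{515686 + 4654936} = \frac{6860148}{5170622} = 6860148 \cdot \frac{1}{5170622} = \frac{3430074}{2585311}$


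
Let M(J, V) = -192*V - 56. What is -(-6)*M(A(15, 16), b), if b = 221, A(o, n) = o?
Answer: -254928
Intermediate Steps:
M(J, V) = -56 - 192*V
-(-6)*M(A(15, 16), b) = -(-6)*(-56 - 192*221) = -(-6)*(-56 - 42432) = -(-6)*(-42488) = -1*254928 = -254928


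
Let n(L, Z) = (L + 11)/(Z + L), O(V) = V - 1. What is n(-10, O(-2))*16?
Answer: -16/13 ≈ -1.2308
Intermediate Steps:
O(V) = -1 + V
n(L, Z) = (11 + L)/(L + Z)
n(-10, O(-2))*16 = ((11 - 10)/(-10 + (-1 - 2)))*16 = (1/(-10 - 3))*16 = (1/(-13))*16 = -1/13*1*16 = -1/13*16 = -16/13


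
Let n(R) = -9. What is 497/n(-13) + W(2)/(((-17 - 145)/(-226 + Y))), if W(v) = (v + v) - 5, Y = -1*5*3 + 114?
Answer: -9073/162 ≈ -56.006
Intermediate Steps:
Y = 99 (Y = -5*3 + 114 = -15 + 114 = 99)
W(v) = -5 + 2*v (W(v) = 2*v - 5 = -5 + 2*v)
497/n(-13) + W(2)/(((-17 - 145)/(-226 + Y))) = 497/(-9) + (-5 + 2*2)/(((-17 - 145)/(-226 + 99))) = 497*(-⅑) + (-5 + 4)/((-162/(-127))) = -497/9 - 1/((-162*(-1/127))) = -497/9 - 1/162/127 = -497/9 - 1*127/162 = -497/9 - 127/162 = -9073/162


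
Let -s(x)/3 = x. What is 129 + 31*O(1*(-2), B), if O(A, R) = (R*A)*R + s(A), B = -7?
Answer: -2723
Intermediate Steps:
s(x) = -3*x
O(A, R) = -3*A + A*R**2 (O(A, R) = (R*A)*R - 3*A = (A*R)*R - 3*A = A*R**2 - 3*A = -3*A + A*R**2)
129 + 31*O(1*(-2), B) = 129 + 31*((1*(-2))*(-3 + (-7)**2)) = 129 + 31*(-2*(-3 + 49)) = 129 + 31*(-2*46) = 129 + 31*(-92) = 129 - 2852 = -2723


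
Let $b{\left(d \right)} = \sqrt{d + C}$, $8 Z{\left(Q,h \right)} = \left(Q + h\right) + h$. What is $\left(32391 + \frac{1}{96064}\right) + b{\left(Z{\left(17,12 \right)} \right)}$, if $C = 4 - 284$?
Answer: $\frac{3111609025}{96064} + \frac{i \sqrt{4398}}{4} \approx 32391.0 + 16.579 i$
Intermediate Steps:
$Z{\left(Q,h \right)} = \frac{h}{4} + \frac{Q}{8}$ ($Z{\left(Q,h \right)} = \frac{\left(Q + h\right) + h}{8} = \frac{Q + 2 h}{8} = \frac{h}{4} + \frac{Q}{8}$)
$C = -280$
$b{\left(d \right)} = \sqrt{-280 + d}$ ($b{\left(d \right)} = \sqrt{d - 280} = \sqrt{-280 + d}$)
$\left(32391 + \frac{1}{96064}\right) + b{\left(Z{\left(17,12 \right)} \right)} = \left(32391 + \frac{1}{96064}\right) + \sqrt{-280 + \left(\frac{1}{4} \cdot 12 + \frac{1}{8} \cdot 17\right)} = \left(32391 + \frac{1}{96064}\right) + \sqrt{-280 + \left(3 + \frac{17}{8}\right)} = \frac{3111609025}{96064} + \sqrt{-280 + \frac{41}{8}} = \frac{3111609025}{96064} + \sqrt{- \frac{2199}{8}} = \frac{3111609025}{96064} + \frac{i \sqrt{4398}}{4}$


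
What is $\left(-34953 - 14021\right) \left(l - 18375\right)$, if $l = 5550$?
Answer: $628091550$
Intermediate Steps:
$\left(-34953 - 14021\right) \left(l - 18375\right) = \left(-34953 - 14021\right) \left(5550 - 18375\right) = \left(-48974\right) \left(-12825\right) = 628091550$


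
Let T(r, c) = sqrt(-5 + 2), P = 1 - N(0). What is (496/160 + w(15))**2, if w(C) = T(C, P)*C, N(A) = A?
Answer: -66539/100 + 93*I*sqrt(3) ≈ -665.39 + 161.08*I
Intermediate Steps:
P = 1 (P = 1 - 1*0 = 1 + 0 = 1)
T(r, c) = I*sqrt(3) (T(r, c) = sqrt(-3) = I*sqrt(3))
w(C) = I*C*sqrt(3) (w(C) = (I*sqrt(3))*C = I*C*sqrt(3))
(496/160 + w(15))**2 = (496/160 + I*15*sqrt(3))**2 = (496*(1/160) + 15*I*sqrt(3))**2 = (31/10 + 15*I*sqrt(3))**2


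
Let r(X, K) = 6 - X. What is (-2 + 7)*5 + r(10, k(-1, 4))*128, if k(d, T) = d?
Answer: -487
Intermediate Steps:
(-2 + 7)*5 + r(10, k(-1, 4))*128 = (-2 + 7)*5 + (6 - 1*10)*128 = 5*5 + (6 - 10)*128 = 25 - 4*128 = 25 - 512 = -487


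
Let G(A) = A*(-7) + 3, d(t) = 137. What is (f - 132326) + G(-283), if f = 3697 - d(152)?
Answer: -126782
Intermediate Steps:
G(A) = 3 - 7*A (G(A) = -7*A + 3 = 3 - 7*A)
f = 3560 (f = 3697 - 1*137 = 3697 - 137 = 3560)
(f - 132326) + G(-283) = (3560 - 132326) + (3 - 7*(-283)) = -128766 + (3 + 1981) = -128766 + 1984 = -126782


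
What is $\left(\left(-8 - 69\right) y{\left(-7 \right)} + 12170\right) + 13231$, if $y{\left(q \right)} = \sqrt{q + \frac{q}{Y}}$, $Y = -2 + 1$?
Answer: $25401$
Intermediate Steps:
$Y = -1$
$y{\left(q \right)} = 0$ ($y{\left(q \right)} = \sqrt{q + \frac{q}{-1}} = \sqrt{q + q \left(-1\right)} = \sqrt{q - q} = \sqrt{0} = 0$)
$\left(\left(-8 - 69\right) y{\left(-7 \right)} + 12170\right) + 13231 = \left(\left(-8 - 69\right) 0 + 12170\right) + 13231 = \left(\left(-77\right) 0 + 12170\right) + 13231 = \left(0 + 12170\right) + 13231 = 12170 + 13231 = 25401$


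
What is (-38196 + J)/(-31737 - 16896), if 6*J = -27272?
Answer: 128224/145899 ≈ 0.87885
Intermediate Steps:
J = -13636/3 (J = (1/6)*(-27272) = -13636/3 ≈ -4545.3)
(-38196 + J)/(-31737 - 16896) = (-38196 - 13636/3)/(-31737 - 16896) = -128224/3/(-48633) = -128224/3*(-1/48633) = 128224/145899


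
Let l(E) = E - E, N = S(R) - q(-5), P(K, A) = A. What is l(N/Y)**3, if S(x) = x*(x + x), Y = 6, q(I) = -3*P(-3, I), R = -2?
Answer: 0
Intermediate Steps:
q(I) = -3*I
S(x) = 2*x**2 (S(x) = x*(2*x) = 2*x**2)
N = -7 (N = 2*(-2)**2 - (-3)*(-5) = 2*4 - 1*15 = 8 - 15 = -7)
l(E) = 0
l(N/Y)**3 = 0**3 = 0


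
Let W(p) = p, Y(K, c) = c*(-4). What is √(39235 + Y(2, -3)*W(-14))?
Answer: √39067 ≈ 197.65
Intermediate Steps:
Y(K, c) = -4*c
√(39235 + Y(2, -3)*W(-14)) = √(39235 - 4*(-3)*(-14)) = √(39235 + 12*(-14)) = √(39235 - 168) = √39067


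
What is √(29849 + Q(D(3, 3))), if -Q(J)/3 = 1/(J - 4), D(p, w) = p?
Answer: 2*√7463 ≈ 172.78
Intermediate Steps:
Q(J) = -3/(-4 + J) (Q(J) = -3/(J - 4) = -3/(-4 + J))
√(29849 + Q(D(3, 3))) = √(29849 - 3/(-4 + 3)) = √(29849 - 3/(-1)) = √(29849 - 3*(-1)) = √(29849 + 3) = √29852 = 2*√7463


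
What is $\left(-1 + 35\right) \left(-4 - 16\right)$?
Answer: $-680$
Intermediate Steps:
$\left(-1 + 35\right) \left(-4 - 16\right) = 34 \left(-4 - 16\right) = 34 \left(-20\right) = -680$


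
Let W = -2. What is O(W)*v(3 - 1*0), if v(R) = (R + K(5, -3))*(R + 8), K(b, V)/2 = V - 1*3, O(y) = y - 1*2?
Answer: 396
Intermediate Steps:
O(y) = -2 + y (O(y) = y - 2 = -2 + y)
K(b, V) = -6 + 2*V (K(b, V) = 2*(V - 1*3) = 2*(V - 3) = 2*(-3 + V) = -6 + 2*V)
v(R) = (-12 + R)*(8 + R) (v(R) = (R + (-6 + 2*(-3)))*(R + 8) = (R + (-6 - 6))*(8 + R) = (R - 12)*(8 + R) = (-12 + R)*(8 + R))
O(W)*v(3 - 1*0) = (-2 - 2)*(-96 + (3 - 1*0)**2 - 4*(3 - 1*0)) = -4*(-96 + (3 + 0)**2 - 4*(3 + 0)) = -4*(-96 + 3**2 - 4*3) = -4*(-96 + 9 - 12) = -4*(-99) = 396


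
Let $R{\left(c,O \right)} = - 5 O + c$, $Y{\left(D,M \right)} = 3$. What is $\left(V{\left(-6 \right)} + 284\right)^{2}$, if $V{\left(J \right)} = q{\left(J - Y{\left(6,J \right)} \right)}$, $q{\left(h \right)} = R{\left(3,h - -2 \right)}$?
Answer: $103684$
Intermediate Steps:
$R{\left(c,O \right)} = c - 5 O$
$q{\left(h \right)} = -7 - 5 h$ ($q{\left(h \right)} = 3 - 5 \left(h - -2\right) = 3 - 5 \left(h + 2\right) = 3 - 5 \left(2 + h\right) = 3 - \left(10 + 5 h\right) = -7 - 5 h$)
$V{\left(J \right)} = 8 - 5 J$ ($V{\left(J \right)} = -7 - 5 \left(J - 3\right) = -7 - 5 \left(-3 + J\right) = -7 - \left(-15 + 5 J\right) = 8 - 5 J$)
$\left(V{\left(-6 \right)} + 284\right)^{2} = \left(\left(8 - -30\right) + 284\right)^{2} = \left(\left(8 + 30\right) + 284\right)^{2} = \left(38 + 284\right)^{2} = 322^{2} = 103684$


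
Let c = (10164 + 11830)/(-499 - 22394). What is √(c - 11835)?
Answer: I*√6203102137557/22893 ≈ 108.79*I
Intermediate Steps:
c = -21994/22893 (c = 21994/(-22893) = 21994*(-1/22893) = -21994/22893 ≈ -0.96073)
√(c - 11835) = √(-21994/22893 - 11835) = √(-270960649/22893) = I*√6203102137557/22893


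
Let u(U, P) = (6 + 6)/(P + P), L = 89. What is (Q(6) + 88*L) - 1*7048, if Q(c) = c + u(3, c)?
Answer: 791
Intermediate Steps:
u(U, P) = 6/P (u(U, P) = 12/((2*P)) = 12*(1/(2*P)) = 6/P)
Q(c) = c + 6/c
(Q(6) + 88*L) - 1*7048 = ((6 + 6/6) + 88*89) - 1*7048 = ((6 + 6*(⅙)) + 7832) - 7048 = ((6 + 1) + 7832) - 7048 = (7 + 7832) - 7048 = 7839 - 7048 = 791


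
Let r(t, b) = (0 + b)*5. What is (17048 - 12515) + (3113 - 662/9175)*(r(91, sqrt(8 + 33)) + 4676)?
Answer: 133593354663/9175 + 28561113*sqrt(41)/1835 ≈ 1.4660e+7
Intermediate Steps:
r(t, b) = 5*b (r(t, b) = b*5 = 5*b)
(17048 - 12515) + (3113 - 662/9175)*(r(91, sqrt(8 + 33)) + 4676) = (17048 - 12515) + (3113 - 662/9175)*(5*sqrt(8 + 33) + 4676) = 4533 + (3113 - 662*1/9175)*(5*sqrt(41) + 4676) = 4533 + (3113 - 662/9175)*(4676 + 5*sqrt(41)) = 4533 + 28561113*(4676 + 5*sqrt(41))/9175 = 4533 + (133551764388/9175 + 28561113*sqrt(41)/1835) = 133593354663/9175 + 28561113*sqrt(41)/1835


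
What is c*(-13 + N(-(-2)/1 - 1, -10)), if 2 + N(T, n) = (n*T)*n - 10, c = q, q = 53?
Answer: 3975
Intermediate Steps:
c = 53
N(T, n) = -12 + T*n² (N(T, n) = -2 + ((n*T)*n - 10) = -2 + ((T*n)*n - 10) = -2 + (T*n² - 10) = -2 + (-10 + T*n²) = -12 + T*n²)
c*(-13 + N(-(-2)/1 - 1, -10)) = 53*(-13 + (-12 + (-(-2)/1 - 1)*(-10)²)) = 53*(-13 + (-12 + (-(-2) - 1)*100)) = 53*(-13 + (-12 + (-1*(-2) - 1)*100)) = 53*(-13 + (-12 + (2 - 1)*100)) = 53*(-13 + (-12 + 1*100)) = 53*(-13 + (-12 + 100)) = 53*(-13 + 88) = 53*75 = 3975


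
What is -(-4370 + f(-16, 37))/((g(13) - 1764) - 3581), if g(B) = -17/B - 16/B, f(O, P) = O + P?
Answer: -56537/69518 ≈ -0.81327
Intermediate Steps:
g(B) = -33/B
-(-4370 + f(-16, 37))/((g(13) - 1764) - 3581) = -(-4370 + (-16 + 37))/((-33/13 - 1764) - 3581) = -(-4370 + 21)/((-33*1/13 - 1764) - 3581) = -(-4349)/((-33/13 - 1764) - 3581) = -(-4349)/(-22965/13 - 3581) = -(-4349)/(-69518/13) = -(-4349)*(-13)/69518 = -1*56537/69518 = -56537/69518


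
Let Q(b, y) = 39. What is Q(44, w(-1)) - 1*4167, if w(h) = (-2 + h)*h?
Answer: -4128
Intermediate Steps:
w(h) = h*(-2 + h)
Q(44, w(-1)) - 1*4167 = 39 - 1*4167 = 39 - 4167 = -4128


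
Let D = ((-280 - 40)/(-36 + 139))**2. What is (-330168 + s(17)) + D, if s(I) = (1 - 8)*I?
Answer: -3503912383/10609 ≈ -3.3028e+5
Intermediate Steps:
s(I) = -7*I
D = 102400/10609 (D = (-320/103)**2 = 102400/10609 ≈ 9.6522)
(-330168 + s(17)) + D = (-330168 - 7*17) + 102400/10609 = (-330168 - 119) + 102400/10609 = -330287 + 102400/10609 = -3503912383/10609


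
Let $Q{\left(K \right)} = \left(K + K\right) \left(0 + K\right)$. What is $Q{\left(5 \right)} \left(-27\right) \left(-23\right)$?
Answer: $31050$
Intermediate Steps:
$Q{\left(K \right)} = 2 K^{2}$ ($Q{\left(K \right)} = 2 K K = 2 K^{2}$)
$Q{\left(5 \right)} \left(-27\right) \left(-23\right) = 2 \cdot 5^{2} \left(-27\right) \left(-23\right) = 2 \cdot 25 \left(-27\right) \left(-23\right) = 50 \left(-27\right) \left(-23\right) = \left(-1350\right) \left(-23\right) = 31050$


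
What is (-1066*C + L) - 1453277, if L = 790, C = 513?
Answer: -1999345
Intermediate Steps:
(-1066*C + L) - 1453277 = (-1066*513 + 790) - 1453277 = (-546858 + 790) - 1453277 = -546068 - 1453277 = -1999345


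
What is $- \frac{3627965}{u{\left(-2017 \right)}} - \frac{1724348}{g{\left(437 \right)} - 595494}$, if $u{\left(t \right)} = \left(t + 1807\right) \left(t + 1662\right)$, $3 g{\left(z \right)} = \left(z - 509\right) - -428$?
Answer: $- \frac{609435218339}{13315569330} \approx -45.769$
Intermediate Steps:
$g{\left(z \right)} = -27 + \frac{z}{3}$ ($g{\left(z \right)} = \frac{\left(z - 509\right) - -428}{3} = \frac{\left(-509 + z\right) + 428}{3} = \frac{-81 + z}{3} = -27 + \frac{z}{3}$)
$u{\left(t \right)} = \left(1662 + t\right) \left(1807 + t\right)$ ($u{\left(t \right)} = \left(1807 + t\right) \left(1662 + t\right) = \left(1662 + t\right) \left(1807 + t\right)$)
$- \frac{3627965}{u{\left(-2017 \right)}} - \frac{1724348}{g{\left(437 \right)} - 595494} = - \frac{3627965}{3003234 + \left(-2017\right)^{2} + 3469 \left(-2017\right)} - \frac{1724348}{\left(-27 + \frac{1}{3} \cdot 437\right) - 595494} = - \frac{3627965}{3003234 + 4068289 - 6996973} - \frac{1724348}{\left(-27 + \frac{437}{3}\right) - 595494} = - \frac{3627965}{74550} - \frac{1724348}{\frac{356}{3} - 595494} = \left(-3627965\right) \frac{1}{74550} - \frac{1724348}{- \frac{1786126}{3}} = - \frac{725593}{14910} - - \frac{2586522}{893063} = - \frac{725593}{14910} + \frac{2586522}{893063} = - \frac{609435218339}{13315569330}$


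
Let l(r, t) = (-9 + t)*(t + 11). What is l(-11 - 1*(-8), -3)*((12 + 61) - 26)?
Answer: -4512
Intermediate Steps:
l(r, t) = (-9 + t)*(11 + t)
l(-11 - 1*(-8), -3)*((12 + 61) - 26) = (-99 + (-3)**2 + 2*(-3))*((12 + 61) - 26) = (-99 + 9 - 6)*(73 - 26) = -96*47 = -4512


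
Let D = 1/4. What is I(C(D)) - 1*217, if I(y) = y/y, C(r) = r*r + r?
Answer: -216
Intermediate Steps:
D = ¼ ≈ 0.25000
C(r) = r + r² (C(r) = r² + r = r + r²)
I(y) = 1
I(C(D)) - 1*217 = 1 - 1*217 = 1 - 217 = -216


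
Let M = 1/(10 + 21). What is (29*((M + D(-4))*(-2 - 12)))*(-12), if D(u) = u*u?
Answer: 2421384/31 ≈ 78109.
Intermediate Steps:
D(u) = u²
M = 1/31 ≈ 0.032258
(29*((M + D(-4))*(-2 - 12)))*(-12) = (29*((1/31 + (-4)²)*(-2 - 12)))*(-12) = (29*((1/31 + 16)*(-14)))*(-12) = (29*((497/31)*(-14)))*(-12) = (29*(-6958/31))*(-12) = -201782/31*(-12) = 2421384/31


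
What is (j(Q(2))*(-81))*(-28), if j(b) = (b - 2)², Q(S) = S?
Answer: 0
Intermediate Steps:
j(b) = (-2 + b)²
(j(Q(2))*(-81))*(-28) = ((-2 + 2)²*(-81))*(-28) = (0²*(-81))*(-28) = (0*(-81))*(-28) = 0*(-28) = 0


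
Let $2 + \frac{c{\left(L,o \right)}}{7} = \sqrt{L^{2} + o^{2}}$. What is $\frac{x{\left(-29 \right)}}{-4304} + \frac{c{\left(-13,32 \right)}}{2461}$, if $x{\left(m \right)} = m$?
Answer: $\frac{11113}{10592144} + \frac{7 \sqrt{1193}}{2461} \approx 0.099293$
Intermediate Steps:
$c{\left(L,o \right)} = -14 + 7 \sqrt{L^{2} + o^{2}}$
$\frac{x{\left(-29 \right)}}{-4304} + \frac{c{\left(-13,32 \right)}}{2461} = - \frac{29}{-4304} + \frac{-14 + 7 \sqrt{\left(-13\right)^{2} + 32^{2}}}{2461} = \left(-29\right) \left(- \frac{1}{4304}\right) + \left(-14 + 7 \sqrt{169 + 1024}\right) \frac{1}{2461} = \frac{29}{4304} + \left(-14 + 7 \sqrt{1193}\right) \frac{1}{2461} = \frac{29}{4304} - \left(\frac{14}{2461} - \frac{7 \sqrt{1193}}{2461}\right) = \frac{11113}{10592144} + \frac{7 \sqrt{1193}}{2461}$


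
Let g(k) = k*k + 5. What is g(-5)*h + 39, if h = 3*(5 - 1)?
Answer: 399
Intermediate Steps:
g(k) = 5 + k² (g(k) = k² + 5 = 5 + k²)
h = 12 (h = 3*4 = 12)
g(-5)*h + 39 = (5 + (-5)²)*12 + 39 = (5 + 25)*12 + 39 = 30*12 + 39 = 360 + 39 = 399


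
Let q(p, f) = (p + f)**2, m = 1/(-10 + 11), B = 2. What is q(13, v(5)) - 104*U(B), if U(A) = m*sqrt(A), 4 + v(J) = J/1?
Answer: 196 - 104*sqrt(2) ≈ 48.922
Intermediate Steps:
m = 1 (m = 1/1 = 1)
v(J) = -4 + J (v(J) = -4 + J/1 = -4 + J*1 = -4 + J)
U(A) = sqrt(A) (U(A) = 1*sqrt(A) = sqrt(A))
q(p, f) = (f + p)**2
q(13, v(5)) - 104*U(B) = ((-4 + 5) + 13)**2 - 104*sqrt(2) = (1 + 13)**2 - 104*sqrt(2) = 14**2 - 104*sqrt(2) = 196 - 104*sqrt(2)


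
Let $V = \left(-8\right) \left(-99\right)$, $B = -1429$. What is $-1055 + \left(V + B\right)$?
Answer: $-1692$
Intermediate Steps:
$V = 792$
$-1055 + \left(V + B\right) = -1055 + \left(792 - 1429\right) = -1055 - 637 = -1692$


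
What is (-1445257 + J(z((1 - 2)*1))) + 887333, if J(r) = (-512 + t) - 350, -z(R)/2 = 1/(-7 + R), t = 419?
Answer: -558367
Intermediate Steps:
z(R) = -2/(-7 + R)
J(r) = -443 (J(r) = (-512 + 419) - 350 = -93 - 350 = -443)
(-1445257 + J(z((1 - 2)*1))) + 887333 = (-1445257 - 443) + 887333 = -1445700 + 887333 = -558367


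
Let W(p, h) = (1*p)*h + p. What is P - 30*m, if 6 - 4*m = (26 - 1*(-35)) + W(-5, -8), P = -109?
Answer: 566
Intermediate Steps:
W(p, h) = p + h*p (W(p, h) = p*h + p = h*p + p = p + h*p)
m = -45/2 (m = 3/2 - ((26 - 1*(-35)) - 5*(1 - 8))/4 = 3/2 - ((26 + 35) - 5*(-7))/4 = 3/2 - (61 + 35)/4 = 3/2 - ¼*96 = 3/2 - 24 = -45/2 ≈ -22.500)
P - 30*m = -109 - 30*(-45/2) = -109 + 675 = 566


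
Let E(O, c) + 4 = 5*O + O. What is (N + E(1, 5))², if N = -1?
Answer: 1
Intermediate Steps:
E(O, c) = -4 + 6*O (E(O, c) = -4 + (5*O + O) = -4 + 6*O)
(N + E(1, 5))² = (-1 + (-4 + 6*1))² = (-1 + (-4 + 6))² = (-1 + 2)² = 1² = 1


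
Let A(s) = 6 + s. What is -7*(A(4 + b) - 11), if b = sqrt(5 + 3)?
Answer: 7 - 14*sqrt(2) ≈ -12.799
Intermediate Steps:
b = 2*sqrt(2) (b = sqrt(8) = 2*sqrt(2) ≈ 2.8284)
-7*(A(4 + b) - 11) = -7*((6 + (4 + 2*sqrt(2))) - 11) = -7*((10 + 2*sqrt(2)) - 11) = -7*(-1 + 2*sqrt(2)) = 7 - 14*sqrt(2)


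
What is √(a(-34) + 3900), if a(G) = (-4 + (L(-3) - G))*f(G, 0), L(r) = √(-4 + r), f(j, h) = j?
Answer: √(2880 - 34*I*√7) ≈ 53.672 - 0.838*I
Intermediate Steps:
a(G) = G*(-4 - G + I*√7) (a(G) = (-4 + (√(-4 - 3) - G))*G = (-4 + (√(-7) - G))*G = (-4 + (I*√7 - G))*G = (-4 + (-G + I*√7))*G = (-4 - G + I*√7)*G = G*(-4 - G + I*√7))
√(a(-34) + 3900) = √(-34*(-4 - 1*(-34) + I*√7) + 3900) = √(-34*(-4 + 34 + I*√7) + 3900) = √(-34*(30 + I*√7) + 3900) = √((-1020 - 34*I*√7) + 3900) = √(2880 - 34*I*√7)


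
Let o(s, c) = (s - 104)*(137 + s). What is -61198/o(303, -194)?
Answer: -30599/43780 ≈ -0.69893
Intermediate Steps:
o(s, c) = (-104 + s)*(137 + s)
-61198/o(303, -194) = -61198/(-14248 + 303² + 33*303) = -61198/(-14248 + 91809 + 9999) = -61198/87560 = -61198*1/87560 = -30599/43780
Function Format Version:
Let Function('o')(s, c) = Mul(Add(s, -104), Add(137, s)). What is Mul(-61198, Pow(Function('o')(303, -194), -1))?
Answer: Rational(-30599, 43780) ≈ -0.69893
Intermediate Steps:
Function('o')(s, c) = Mul(Add(-104, s), Add(137, s))
Mul(-61198, Pow(Function('o')(303, -194), -1)) = Mul(-61198, Pow(Add(-14248, Pow(303, 2), Mul(33, 303)), -1)) = Mul(-61198, Pow(Add(-14248, 91809, 9999), -1)) = Mul(-61198, Pow(87560, -1)) = Mul(-61198, Rational(1, 87560)) = Rational(-30599, 43780)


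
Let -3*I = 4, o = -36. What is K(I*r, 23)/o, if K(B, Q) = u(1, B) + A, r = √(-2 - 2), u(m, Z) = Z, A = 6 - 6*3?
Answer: ⅓ + 2*I/27 ≈ 0.33333 + 0.074074*I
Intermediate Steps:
A = -12 (A = 6 - 1*18 = 6 - 18 = -12)
r = 2*I (r = √(-4) = 2*I ≈ 2.0*I)
I = -4/3 (I = -⅓*4 = -4/3 ≈ -1.3333)
K(B, Q) = -12 + B (K(B, Q) = B - 12 = -12 + B)
K(I*r, 23)/o = (-12 - 8*I/3)/(-36) = (-12 - 8*I/3)*(-1/36) = ⅓ + 2*I/27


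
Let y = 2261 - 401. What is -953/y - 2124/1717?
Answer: -5586941/3193620 ≈ -1.7494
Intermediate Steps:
y = 1860
-953/y - 2124/1717 = -953/1860 - 2124/1717 = -5586941/3193620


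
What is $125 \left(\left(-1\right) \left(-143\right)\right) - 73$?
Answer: $17802$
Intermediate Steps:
$125 \left(\left(-1\right) \left(-143\right)\right) - 73 = 125 \cdot 143 - 73 = 17875 - 73 = 17802$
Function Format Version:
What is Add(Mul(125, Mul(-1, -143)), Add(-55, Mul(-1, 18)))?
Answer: 17802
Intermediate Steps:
Add(Mul(125, Mul(-1, -143)), Add(-55, Mul(-1, 18))) = Add(Mul(125, 143), Add(-55, -18)) = Add(17875, -73) = 17802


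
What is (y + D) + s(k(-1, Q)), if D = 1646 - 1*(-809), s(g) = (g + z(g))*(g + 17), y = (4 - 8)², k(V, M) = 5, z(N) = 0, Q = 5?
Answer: 2581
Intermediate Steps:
y = 16 (y = (-4)² = 16)
s(g) = g*(17 + g) (s(g) = (g + 0)*(g + 17) = g*(17 + g))
D = 2455 (D = 1646 + 809 = 2455)
(y + D) + s(k(-1, Q)) = (16 + 2455) + 5*(17 + 5) = 2471 + 5*22 = 2471 + 110 = 2581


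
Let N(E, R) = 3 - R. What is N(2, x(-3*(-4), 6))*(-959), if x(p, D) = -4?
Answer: -6713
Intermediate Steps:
N(2, x(-3*(-4), 6))*(-959) = (3 - 1*(-4))*(-959) = (3 + 4)*(-959) = 7*(-959) = -6713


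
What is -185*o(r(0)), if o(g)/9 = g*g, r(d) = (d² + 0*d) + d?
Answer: 0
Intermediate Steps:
r(d) = d + d² (r(d) = (d² + 0) + d = d² + d = d + d²)
o(g) = 9*g² (o(g) = 9*(g*g) = 9*g²)
-185*o(r(0)) = -1665*(0*(1 + 0))² = -1665*(0*1)² = -1665*0² = -1665*0 = -185*0 = 0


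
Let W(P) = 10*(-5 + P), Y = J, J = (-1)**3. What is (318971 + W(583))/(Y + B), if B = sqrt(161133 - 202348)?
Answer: -46393/5888 - 46393*I*sqrt(41215)/5888 ≈ -7.8792 - 1599.6*I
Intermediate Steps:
J = -1
Y = -1
W(P) = -50 + 10*P
B = I*sqrt(41215) (B = sqrt(-41215) = I*sqrt(41215) ≈ 203.01*I)
(318971 + W(583))/(Y + B) = (318971 + (-50 + 10*583))/(-1 + I*sqrt(41215)) = (318971 + (-50 + 5830))/(-1 + I*sqrt(41215)) = (318971 + 5780)/(-1 + I*sqrt(41215)) = 324751/(-1 + I*sqrt(41215))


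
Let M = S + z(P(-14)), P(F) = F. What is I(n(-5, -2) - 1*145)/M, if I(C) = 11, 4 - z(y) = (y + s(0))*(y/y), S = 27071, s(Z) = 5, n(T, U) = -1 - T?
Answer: 11/27084 ≈ 0.00040614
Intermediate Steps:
z(y) = -1 - y (z(y) = 4 - (y + 5)*y/y = 4 - (5 + y) = 4 + (-5 - y) = -1 - y)
M = 27084 (M = 27071 + (-1 - 1*(-14)) = 27071 + (-1 + 14) = 27071 + 13 = 27084)
I(n(-5, -2) - 1*145)/M = 11/27084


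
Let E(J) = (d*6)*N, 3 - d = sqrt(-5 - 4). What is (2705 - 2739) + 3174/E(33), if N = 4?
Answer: -287/24 + 529*I/24 ≈ -11.958 + 22.042*I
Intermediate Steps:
d = 3 - 3*I (d = 3 - sqrt(-5 - 4) = 3 - sqrt(-9) = 3 - 3*I ≈ 3.0 - 3.0*I)
E(J) = 72 - 72*I (E(J) = ((3 - 3*I)*6)*4 = (18 - 18*I)*4 = 72 - 72*I)
(2705 - 2739) + 3174/E(33) = (2705 - 2739) + 3174/(72 - 72*I) = -34 + 3174*((72 + 72*I)/10368) = -34 + 529*(72 + 72*I)/1728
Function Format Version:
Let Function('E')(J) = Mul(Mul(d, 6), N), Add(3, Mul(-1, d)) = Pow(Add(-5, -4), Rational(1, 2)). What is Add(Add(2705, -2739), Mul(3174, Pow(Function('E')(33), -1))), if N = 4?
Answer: Add(Rational(-287, 24), Mul(Rational(529, 24), I)) ≈ Add(-11.958, Mul(22.042, I))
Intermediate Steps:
d = Add(3, Mul(-3, I)) (d = Add(3, Mul(-1, Pow(Add(-5, -4), Rational(1, 2)))) = Add(3, Mul(-1, Pow(-9, Rational(1, 2)))) = Add(3, Mul(-1, Mul(3, I))) = Add(3, Mul(-3, I)) ≈ Add(3.0000, Mul(-3.0000, I)))
Function('E')(J) = Add(72, Mul(-72, I)) (Function('E')(J) = Mul(Mul(Add(3, Mul(-3, I)), 6), 4) = Mul(Add(18, Mul(-18, I)), 4) = Add(72, Mul(-72, I)))
Add(Add(2705, -2739), Mul(3174, Pow(Function('E')(33), -1))) = Add(Add(2705, -2739), Mul(3174, Pow(Add(72, Mul(-72, I)), -1))) = Add(-34, Mul(3174, Mul(Rational(1, 10368), Add(72, Mul(72, I))))) = Add(-34, Mul(Rational(529, 1728), Add(72, Mul(72, I))))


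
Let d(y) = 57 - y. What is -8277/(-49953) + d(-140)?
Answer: 3283006/16651 ≈ 197.17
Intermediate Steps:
-8277/(-49953) + d(-140) = -8277/(-49953) + (57 - 1*(-140)) = -8277*(-1/49953) + (57 + 140) = 2759/16651 + 197 = 3283006/16651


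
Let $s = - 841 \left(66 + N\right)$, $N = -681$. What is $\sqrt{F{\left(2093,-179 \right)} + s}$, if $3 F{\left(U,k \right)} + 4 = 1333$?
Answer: $\sqrt{517658} \approx 719.48$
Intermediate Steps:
$F{\left(U,k \right)} = 443$ ($F{\left(U,k \right)} = - \frac{4}{3} + \frac{1}{3} \cdot 1333 = - \frac{4}{3} + \frac{1333}{3} = 443$)
$s = 517215$ ($s = - 841 \left(66 - 681\right) = \left(-841\right) \left(-615\right) = 517215$)
$\sqrt{F{\left(2093,-179 \right)} + s} = \sqrt{443 + 517215} = \sqrt{517658}$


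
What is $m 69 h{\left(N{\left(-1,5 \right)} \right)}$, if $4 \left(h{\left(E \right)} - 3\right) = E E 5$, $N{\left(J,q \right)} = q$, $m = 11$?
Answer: $\frac{103983}{4} \approx 25996.0$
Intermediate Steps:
$h{\left(E \right)} = 3 + \frac{5 E^{2}}{4}$ ($h{\left(E \right)} = 3 + \frac{E E 5}{4} = 3 + \frac{E^{2} \cdot 5}{4} = 3 + \frac{5 E^{2}}{4}$)
$m 69 h{\left(N{\left(-1,5 \right)} \right)} = 11 \cdot 69 \left(3 + \frac{5 \cdot 5^{2}}{4}\right) = 759 \left(3 + \frac{5}{4} \cdot 25\right) = 759 \left(3 + \frac{125}{4}\right) = 759 \cdot \frac{137}{4} = \frac{103983}{4}$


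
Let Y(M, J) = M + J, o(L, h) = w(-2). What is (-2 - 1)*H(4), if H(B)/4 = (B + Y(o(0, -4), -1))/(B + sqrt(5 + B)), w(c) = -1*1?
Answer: -24/7 ≈ -3.4286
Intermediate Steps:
w(c) = -1
o(L, h) = -1
Y(M, J) = J + M
H(B) = 4*(-2 + B)/(B + sqrt(5 + B)) (H(B) = 4*((B + (-1 - 1))/(B + sqrt(5 + B))) = 4*((B - 2)/(B + sqrt(5 + B))) = 4*((-2 + B)/(B + sqrt(5 + B))) = 4*(-2 + B)/(B + sqrt(5 + B)))
(-2 - 1)*H(4) = (-2 - 1)*(4*(-2 + 4)/(4 + sqrt(5 + 4))) = -12*2/(4 + sqrt(9)) = -12*2/(4 + 3) = -12*2/7 = -3*8/7 = -24/7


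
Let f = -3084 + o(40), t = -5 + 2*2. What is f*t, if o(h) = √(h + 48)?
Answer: 3084 - 2*√22 ≈ 3074.6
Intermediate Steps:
o(h) = √(48 + h)
t = -1 (t = -5 + 4 = -1)
f = -3084 + 2*√22 (f = -3084 + √(48 + 40) = -3084 + √88 = -3084 + 2*√22 ≈ -3074.6)
f*t = (-3084 + 2*√22)*(-1) = 3084 - 2*√22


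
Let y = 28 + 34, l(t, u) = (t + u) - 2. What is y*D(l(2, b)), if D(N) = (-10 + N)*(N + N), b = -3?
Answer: 4836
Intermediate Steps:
l(t, u) = -2 + t + u
D(N) = 2*N*(-10 + N) (D(N) = (-10 + N)*(2*N) = 2*N*(-10 + N))
y = 62
y*D(l(2, b)) = 62*(2*(-2 + 2 - 3)*(-10 + (-2 + 2 - 3))) = 62*(2*(-3)*(-10 - 3)) = 62*(2*(-3)*(-13)) = 62*78 = 4836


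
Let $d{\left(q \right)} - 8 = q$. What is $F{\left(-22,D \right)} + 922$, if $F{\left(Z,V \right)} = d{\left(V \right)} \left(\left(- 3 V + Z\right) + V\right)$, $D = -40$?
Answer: $-934$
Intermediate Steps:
$d{\left(q \right)} = 8 + q$
$F{\left(Z,V \right)} = \left(8 + V\right) \left(Z - 2 V\right)$ ($F{\left(Z,V \right)} = \left(8 + V\right) \left(\left(- 3 V + Z\right) + V\right) = \left(8 + V\right) \left(\left(Z - 3 V\right) + V\right) = \left(8 + V\right) \left(Z - 2 V\right)$)
$F{\left(-22,D \right)} + 922 = - \left(8 - 40\right) \left(\left(-1\right) \left(-22\right) + 2 \left(-40\right)\right) + 922 = \left(-1\right) \left(-32\right) \left(22 - 80\right) + 922 = \left(-1\right) \left(-32\right) \left(-58\right) + 922 = -1856 + 922 = -934$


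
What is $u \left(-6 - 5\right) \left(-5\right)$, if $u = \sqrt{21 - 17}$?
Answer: $110$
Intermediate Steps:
$u = 2$ ($u = \sqrt{4} = 2$)
$u \left(-6 - 5\right) \left(-5\right) = 2 \left(-6 - 5\right) \left(-5\right) = 2 \left(-11\right) \left(-5\right) = \left(-22\right) \left(-5\right) = 110$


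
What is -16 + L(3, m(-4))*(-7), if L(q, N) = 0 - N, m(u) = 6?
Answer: 26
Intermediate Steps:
L(q, N) = -N
-16 + L(3, m(-4))*(-7) = -16 - 1*6*(-7) = -16 - 6*(-7) = -16 + 42 = 26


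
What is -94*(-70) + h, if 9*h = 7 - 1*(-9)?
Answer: 59236/9 ≈ 6581.8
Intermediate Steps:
h = 16/9 (h = (7 - 1*(-9))/9 = (7 + 9)/9 = (⅑)*16 = 16/9 ≈ 1.7778)
-94*(-70) + h = -94*(-70) + 16/9 = 6580 + 16/9 = 59236/9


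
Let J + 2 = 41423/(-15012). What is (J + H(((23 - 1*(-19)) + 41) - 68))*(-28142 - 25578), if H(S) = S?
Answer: -2064634190/3753 ≈ -5.5013e+5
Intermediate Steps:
J = -71447/15012 (J = -2 + 41423/(-15012) = -2 + 41423*(-1/15012) = -2 - 41423/15012 = -71447/15012 ≈ -4.7593)
(J + H(((23 - 1*(-19)) + 41) - 68))*(-28142 - 25578) = (-71447/15012 + (((23 - 1*(-19)) + 41) - 68))*(-28142 - 25578) = (-71447/15012 + (((23 + 19) + 41) - 68))*(-53720) = (-71447/15012 + ((42 + 41) - 68))*(-53720) = (-71447/15012 + (83 - 68))*(-53720) = (-71447/15012 + 15)*(-53720) = (153733/15012)*(-53720) = -2064634190/3753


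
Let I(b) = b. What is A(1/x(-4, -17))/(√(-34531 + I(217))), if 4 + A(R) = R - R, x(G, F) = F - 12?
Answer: 2*I*√34314/17157 ≈ 0.021594*I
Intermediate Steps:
x(G, F) = -12 + F
A(R) = -4 (A(R) = -4 + (R - R) = -4 + 0 = -4)
A(1/x(-4, -17))/(√(-34531 + I(217))) = -4/√(-34531 + 217) = -4*(-I*√34314/34314) = -(-2)*I*√34314/17157 = 2*I*√34314/17157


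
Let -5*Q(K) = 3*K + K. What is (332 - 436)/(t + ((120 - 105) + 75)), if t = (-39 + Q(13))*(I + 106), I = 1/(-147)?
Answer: 76440/3782357 ≈ 0.020210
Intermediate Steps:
I = -1/147 ≈ -0.0068027
Q(K) = -4*K/5 (Q(K) = -(3*K + K)/5 = -4*K/5)
t = -3848507/735 (t = (-39 - 4/5*13)*(-1/147 + 106) = (-39 - 52/5)*(15581/147) = -247/5*15581/147 = -3848507/735 ≈ -5236.1)
(332 - 436)/(t + ((120 - 105) + 75)) = (332 - 436)/(-3848507/735 + ((120 - 105) + 75)) = -104/(-3848507/735 + (15 + 75)) = -104/(-3848507/735 + 90) = -104/(-3782357/735) = -104*(-735/3782357) = 76440/3782357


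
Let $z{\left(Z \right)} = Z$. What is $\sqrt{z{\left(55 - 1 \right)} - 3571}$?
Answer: $i \sqrt{3517} \approx 59.304 i$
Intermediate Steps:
$\sqrt{z{\left(55 - 1 \right)} - 3571} = \sqrt{\left(55 - 1\right) - 3571} = \sqrt{54 - 3571} = \sqrt{-3517} = i \sqrt{3517}$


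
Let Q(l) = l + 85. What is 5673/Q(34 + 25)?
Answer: 1891/48 ≈ 39.396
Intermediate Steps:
Q(l) = 85 + l
5673/Q(34 + 25) = 5673/(85 + (34 + 25)) = 5673/(85 + 59) = 5673/144 = 5673*(1/144) = 1891/48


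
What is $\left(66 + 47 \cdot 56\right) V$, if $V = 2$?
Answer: $5396$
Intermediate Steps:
$\left(66 + 47 \cdot 56\right) V = \left(66 + 47 \cdot 56\right) 2 = \left(66 + 2632\right) 2 = 2698 \cdot 2 = 5396$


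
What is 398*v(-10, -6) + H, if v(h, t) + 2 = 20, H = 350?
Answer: 7514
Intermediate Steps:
v(h, t) = 18 (v(h, t) = -2 + 20 = 18)
398*v(-10, -6) + H = 398*18 + 350 = 7164 + 350 = 7514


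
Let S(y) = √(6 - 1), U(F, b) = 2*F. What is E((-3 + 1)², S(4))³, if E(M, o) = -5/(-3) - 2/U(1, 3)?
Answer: 8/27 ≈ 0.29630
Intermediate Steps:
S(y) = √5
E(M, o) = ⅔ (E(M, o) = -5/(-3) - 2/(2*1) = -5*(-⅓) - 2/2 = 5/3 - 2*½ = 5/3 - 1 = ⅔)
E((-3 + 1)², S(4))³ = (⅔)³ = 8/27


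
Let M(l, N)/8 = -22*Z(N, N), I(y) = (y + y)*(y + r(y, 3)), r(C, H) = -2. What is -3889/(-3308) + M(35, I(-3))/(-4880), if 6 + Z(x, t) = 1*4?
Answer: 1113369/1008940 ≈ 1.1035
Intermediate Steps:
Z(x, t) = -2 (Z(x, t) = -6 + 1*4 = -6 + 4 = -2)
I(y) = 2*y*(-2 + y) (I(y) = (y + y)*(y - 2) = (2*y)*(-2 + y) = 2*y*(-2 + y))
M(l, N) = 352 (M(l, N) = 8*(-22*(-2)) = 8*44 = 352)
-3889/(-3308) + M(35, I(-3))/(-4880) = -3889/(-3308) + 352/(-4880) = -3889*(-1/3308) + 352*(-1/4880) = 3889/3308 - 22/305 = 1113369/1008940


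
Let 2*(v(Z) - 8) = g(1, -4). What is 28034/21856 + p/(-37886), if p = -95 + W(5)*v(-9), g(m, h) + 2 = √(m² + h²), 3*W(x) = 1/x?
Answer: 3990608417/3105136560 - √17/1136580 ≈ 1.2852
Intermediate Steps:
W(x) = 1/(3*x)
g(m, h) = -2 + √(h² + m²) (g(m, h) = -2 + √(m² + h²) = -2 + √(h² + m²))
v(Z) = 7 + √17/2 (v(Z) = 8 + (-2 + √((-4)² + 1²))/2 = 8 + (-2 + √(16 + 1))/2 = 8 + (-2 + √17)/2 = 8 + (-1 + √17/2) = 7 + √17/2)
p = -1418/15 + √17/30 (p = -95 + ((⅓)/5)*(7 + √17/2) = -95 + ((⅓)*(⅕))*(7 + √17/2) = -95 + (7 + √17/2)/15 = -95 + (7/15 + √17/30) = -1418/15 + √17/30 ≈ -94.396)
28034/21856 + p/(-37886) = 28034/21856 + (-1418/15 + √17/30)/(-37886) = 28034*(1/21856) + (-1418/15 + √17/30)*(-1/37886) = 14017/10928 + (709/284145 - √17/1136580) = 3990608417/3105136560 - √17/1136580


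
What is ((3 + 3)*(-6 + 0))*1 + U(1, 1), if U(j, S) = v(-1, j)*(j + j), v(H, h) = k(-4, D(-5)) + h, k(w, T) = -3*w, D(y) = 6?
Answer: -10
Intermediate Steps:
v(H, h) = 12 + h (v(H, h) = -3*(-4) + h = 12 + h)
U(j, S) = 2*j*(12 + j) (U(j, S) = (12 + j)*(j + j) = (12 + j)*(2*j) = 2*j*(12 + j))
((3 + 3)*(-6 + 0))*1 + U(1, 1) = ((3 + 3)*(-6 + 0))*1 + 2*1*(12 + 1) = (6*(-6))*1 + 2*1*13 = -36*1 + 26 = -36 + 26 = -10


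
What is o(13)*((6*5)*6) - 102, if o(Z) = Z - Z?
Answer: -102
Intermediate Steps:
o(Z) = 0
o(13)*((6*5)*6) - 102 = 0*((6*5)*6) - 102 = 0*(30*6) - 102 = 0*180 - 102 = 0 - 102 = -102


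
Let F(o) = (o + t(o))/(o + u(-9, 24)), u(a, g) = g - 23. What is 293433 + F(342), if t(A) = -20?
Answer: 14378263/49 ≈ 2.9343e+5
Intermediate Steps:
u(a, g) = -23 + g
F(o) = (-20 + o)/(1 + o) (F(o) = (o - 20)/(o + (-23 + 24)) = (-20 + o)/(o + 1) = (-20 + o)/(1 + o))
293433 + F(342) = 293433 + (-20 + 342)/(1 + 342) = 293433 + 322/343 = 293433 + (1/343)*322 = 293433 + 46/49 = 14378263/49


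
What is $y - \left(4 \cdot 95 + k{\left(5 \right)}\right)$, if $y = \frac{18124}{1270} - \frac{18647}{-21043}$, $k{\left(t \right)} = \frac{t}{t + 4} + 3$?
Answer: $- \frac{44303884261}{120260745} \approx -368.4$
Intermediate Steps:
$k{\left(t \right)} = 3 + \frac{t}{4 + t}$ ($k{\left(t \right)} = \frac{t}{4 + t} + 3 = 3 + \frac{t}{4 + t}$)
$y = \frac{202532511}{13362305}$ ($y = 18124 \cdot \frac{1}{1270} - - \frac{18647}{21043} = \frac{9062}{635} + \frac{18647}{21043} = \frac{202532511}{13362305} \approx 15.157$)
$y - \left(4 \cdot 95 + k{\left(5 \right)}\right) = \frac{202532511}{13362305} - \left(4 \cdot 95 + \frac{4 \left(3 + 5\right)}{4 + 5}\right) = \frac{202532511}{13362305} - \left(380 + 4 \cdot \frac{1}{9} \cdot 8\right) = \frac{202532511}{13362305} - \left(380 + \frac{32}{9}\right) = \frac{202532511}{13362305} - \frac{3452}{9} = - \frac{44303884261}{120260745}$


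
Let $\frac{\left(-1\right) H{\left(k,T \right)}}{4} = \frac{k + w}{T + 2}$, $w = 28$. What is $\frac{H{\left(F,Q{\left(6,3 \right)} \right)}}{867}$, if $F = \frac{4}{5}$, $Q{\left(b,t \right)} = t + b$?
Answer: $- \frac{192}{15895} \approx -0.012079$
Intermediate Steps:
$Q{\left(b,t \right)} = b + t$
$F = \frac{4}{5}$ ($F = 4 \cdot \frac{1}{5} = \frac{4}{5} \approx 0.8$)
$H{\left(k,T \right)} = - \frac{4 \left(28 + k\right)}{2 + T}$ ($H{\left(k,T \right)} = - 4 \frac{k + 28}{T + 2} = - 4 \frac{28 + k}{2 + T} = - \frac{4 \left(28 + k\right)}{2 + T}$)
$\frac{H{\left(F,Q{\left(6,3 \right)} \right)}}{867} = \frac{4 \frac{1}{2 + \left(6 + 3\right)} \left(-28 - \frac{4}{5}\right)}{867} = \frac{4 \left(-28 - \frac{4}{5}\right)}{2 + 9} \cdot \frac{1}{867} = 4 \cdot \frac{1}{11} \left(- \frac{144}{5}\right) \frac{1}{867} = \left(- \frac{576}{55}\right) \frac{1}{867} = - \frac{192}{15895}$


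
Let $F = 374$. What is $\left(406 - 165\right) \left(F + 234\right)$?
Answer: $146528$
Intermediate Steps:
$\left(406 - 165\right) \left(F + 234\right) = \left(406 - 165\right) \left(374 + 234\right) = 241 \cdot 608 = 146528$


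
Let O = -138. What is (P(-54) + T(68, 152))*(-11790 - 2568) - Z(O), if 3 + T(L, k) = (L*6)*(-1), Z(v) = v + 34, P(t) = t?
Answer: 6676574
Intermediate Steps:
Z(v) = 34 + v
T(L, k) = -3 - 6*L (T(L, k) = -3 + (L*6)*(-1) = -3 + (6*L)*(-1) = -3 - 6*L)
(P(-54) + T(68, 152))*(-11790 - 2568) - Z(O) = (-54 + (-3 - 6*68))*(-11790 - 2568) - (34 - 138) = (-54 + (-3 - 408))*(-14358) - 1*(-104) = (-54 - 411)*(-14358) + 104 = -465*(-14358) + 104 = 6676470 + 104 = 6676574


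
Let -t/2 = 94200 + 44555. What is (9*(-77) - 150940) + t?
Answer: -429143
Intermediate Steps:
t = -277510 (t = -2*(94200 + 44555) = -2*138755 = -277510)
(9*(-77) - 150940) + t = (9*(-77) - 150940) - 277510 = (-693 - 150940) - 277510 = -151633 - 277510 = -429143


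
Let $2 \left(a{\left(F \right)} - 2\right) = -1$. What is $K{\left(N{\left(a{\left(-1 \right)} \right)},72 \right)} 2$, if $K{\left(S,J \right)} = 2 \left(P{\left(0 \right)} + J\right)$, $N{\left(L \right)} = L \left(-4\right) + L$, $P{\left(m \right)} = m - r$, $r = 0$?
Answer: $288$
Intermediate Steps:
$a{\left(F \right)} = \frac{3}{2}$ ($a{\left(F \right)} = 2 + \frac{1}{2} \left(-1\right) = 2 - \frac{1}{2} = \frac{3}{2}$)
$P{\left(m \right)} = m$ ($P{\left(m \right)} = m - 0 = m + 0 = m$)
$N{\left(L \right)} = - 3 L$ ($N{\left(L \right)} = - 4 L + L = - 3 L$)
$K{\left(S,J \right)} = 2 J$ ($K{\left(S,J \right)} = 2 \left(0 + J\right) = 2 J$)
$K{\left(N{\left(a{\left(-1 \right)} \right)},72 \right)} 2 = 2 \cdot 72 \cdot 2 = 144 \cdot 2 = 288$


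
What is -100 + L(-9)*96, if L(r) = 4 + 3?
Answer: 572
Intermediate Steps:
L(r) = 7
-100 + L(-9)*96 = -100 + 7*96 = -100 + 672 = 572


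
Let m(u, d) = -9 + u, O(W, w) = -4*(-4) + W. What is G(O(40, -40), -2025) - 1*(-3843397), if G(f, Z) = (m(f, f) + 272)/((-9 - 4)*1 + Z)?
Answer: 7832842767/2038 ≈ 3.8434e+6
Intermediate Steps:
O(W, w) = 16 + W
G(f, Z) = (263 + f)/(-13 + Z) (G(f, Z) = ((-9 + f) + 272)/((-9 - 4)*1 + Z) = (263 + f)/(-13*1 + Z) = (263 + f)/(-13 + Z))
G(O(40, -40), -2025) - 1*(-3843397) = (263 + (16 + 40))/(-13 - 2025) - 1*(-3843397) = (263 + 56)/(-2038) + 3843397 = -1/2038*319 + 3843397 = -319/2038 + 3843397 = 7832842767/2038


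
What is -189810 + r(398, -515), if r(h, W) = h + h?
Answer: -189014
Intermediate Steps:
r(h, W) = 2*h
-189810 + r(398, -515) = -189810 + 2*398 = -189810 + 796 = -189014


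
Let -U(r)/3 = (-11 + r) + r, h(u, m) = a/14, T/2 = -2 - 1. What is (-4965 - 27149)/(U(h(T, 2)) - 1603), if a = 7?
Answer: 32114/1573 ≈ 20.416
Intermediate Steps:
T = -6 (T = 2*(-2 - 1) = 2*(-3) = -6)
h(u, m) = 1/2 (h(u, m) = 7/14 = 7*(1/14) = 1/2)
U(r) = 33 - 6*r (U(r) = -3*((-11 + r) + r) = -3*(-11 + 2*r) = 33 - 6*r)
(-4965 - 27149)/(U(h(T, 2)) - 1603) = (-4965 - 27149)/((33 - 6*1/2) - 1603) = -32114/((33 - 3) - 1603) = -32114/(30 - 1603) = -32114/(-1573) = -32114*(-1/1573) = 32114/1573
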